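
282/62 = 4 + 17/31 = 4.55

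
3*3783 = 11349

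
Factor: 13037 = 13037^1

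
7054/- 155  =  -7054/155 = -45.51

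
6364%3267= 3097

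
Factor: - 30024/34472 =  - 27/31  =  - 3^3*31^(-1) 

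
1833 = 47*39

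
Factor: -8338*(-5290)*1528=2^5*5^1*11^1  *23^2*191^1*379^1 = 67397054560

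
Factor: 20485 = 5^1*17^1 * 241^1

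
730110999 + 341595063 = 1071706062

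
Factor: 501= 3^1*167^1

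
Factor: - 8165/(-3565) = 71/31 = 31^( - 1)*71^1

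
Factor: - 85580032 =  -2^8* 334297^1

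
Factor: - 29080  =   - 2^3 *5^1 *727^1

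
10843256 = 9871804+971452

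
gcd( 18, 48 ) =6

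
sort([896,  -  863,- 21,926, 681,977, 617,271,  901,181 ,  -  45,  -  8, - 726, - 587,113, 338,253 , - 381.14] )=[ - 863, - 726, - 587,  -  381.14,-45, - 21,  -  8, 113,181,253,271, 338,617,  681,896,901,  926,977] 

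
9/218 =9/218 = 0.04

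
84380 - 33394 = 50986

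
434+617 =1051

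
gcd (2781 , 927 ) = 927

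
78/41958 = 13/6993 = 0.00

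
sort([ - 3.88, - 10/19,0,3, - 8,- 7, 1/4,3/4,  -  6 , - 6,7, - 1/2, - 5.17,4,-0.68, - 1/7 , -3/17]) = [ - 8, - 7, - 6, - 6 ,-5.17, - 3.88, - 0.68, -10/19 , - 1/2, - 3/17, - 1/7, 0,1/4,3/4,3,4, 7]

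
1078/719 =1078/719 = 1.50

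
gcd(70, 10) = 10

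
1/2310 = 1/2310= 0.00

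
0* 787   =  0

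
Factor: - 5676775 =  - 5^2 * 13^1*17467^1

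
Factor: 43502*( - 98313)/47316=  - 2^( - 1)*3943^( - 1)*21751^1* 32771^1 = -712802021/7886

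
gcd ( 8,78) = 2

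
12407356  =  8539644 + 3867712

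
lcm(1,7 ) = 7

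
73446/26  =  36723/13 = 2824.85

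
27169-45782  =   - 18613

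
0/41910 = 0 = 0.00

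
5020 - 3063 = 1957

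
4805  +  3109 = 7914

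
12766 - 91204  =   - 78438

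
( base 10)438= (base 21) KI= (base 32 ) dm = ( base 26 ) GM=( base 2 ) 110110110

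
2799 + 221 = 3020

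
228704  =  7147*32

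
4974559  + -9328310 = - 4353751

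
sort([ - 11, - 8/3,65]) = [ - 11, - 8/3,65 ]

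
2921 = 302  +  2619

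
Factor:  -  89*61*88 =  - 477752 = - 2^3*11^1*61^1*89^1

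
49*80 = 3920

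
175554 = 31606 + 143948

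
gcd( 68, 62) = 2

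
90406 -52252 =38154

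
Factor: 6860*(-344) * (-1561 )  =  2^5*5^1 *7^4*43^1*223^1 = 3683710240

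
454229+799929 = 1254158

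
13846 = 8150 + 5696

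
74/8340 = 37/4170= 0.01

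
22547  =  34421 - 11874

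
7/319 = 7/319 = 0.02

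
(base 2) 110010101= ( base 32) cl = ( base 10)405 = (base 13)252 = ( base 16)195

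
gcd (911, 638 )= 1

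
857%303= 251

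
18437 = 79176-60739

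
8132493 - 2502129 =5630364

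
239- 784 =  - 545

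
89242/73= 1222 + 36/73 = 1222.49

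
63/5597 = 63/5597=0.01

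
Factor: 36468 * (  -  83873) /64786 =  - 2^1 * 3^2*29^ ( - 1 )*1013^1 * 1117^( - 1 )*83873^1 = -1529340282/32393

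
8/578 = 4/289 = 0.01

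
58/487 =58/487=0.12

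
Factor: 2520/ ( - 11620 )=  - 2^1* 3^2 * 83^( - 1)=- 18/83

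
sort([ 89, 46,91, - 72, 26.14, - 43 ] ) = [ - 72,-43, 26.14, 46 , 89, 91] 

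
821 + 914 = 1735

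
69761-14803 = 54958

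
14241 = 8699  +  5542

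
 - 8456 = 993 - 9449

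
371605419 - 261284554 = 110320865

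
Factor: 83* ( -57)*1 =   -  3^1*19^1*83^1 = - 4731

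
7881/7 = 7881/7 =1125.86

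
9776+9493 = 19269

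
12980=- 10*( - 1298)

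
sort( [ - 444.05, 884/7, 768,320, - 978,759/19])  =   [ - 978, - 444.05,759/19, 884/7, 320,768 ] 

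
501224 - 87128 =414096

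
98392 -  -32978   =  131370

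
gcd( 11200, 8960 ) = 2240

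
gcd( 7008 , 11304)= 24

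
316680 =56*5655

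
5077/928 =5077/928 = 5.47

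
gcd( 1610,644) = 322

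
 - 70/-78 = 35/39 = 0.90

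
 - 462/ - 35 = 13+1/5  =  13.20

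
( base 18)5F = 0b1101001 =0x69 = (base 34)33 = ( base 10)105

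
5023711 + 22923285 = 27946996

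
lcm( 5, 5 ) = 5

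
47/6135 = 47/6135 = 0.01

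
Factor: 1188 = 2^2 * 3^3*11^1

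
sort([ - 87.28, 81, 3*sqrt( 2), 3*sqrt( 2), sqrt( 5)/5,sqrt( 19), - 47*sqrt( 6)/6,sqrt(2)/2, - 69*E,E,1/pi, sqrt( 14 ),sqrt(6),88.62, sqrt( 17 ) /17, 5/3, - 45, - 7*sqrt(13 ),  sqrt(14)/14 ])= [ - 69 * E, - 87.28, - 45, - 7*sqrt(13 ), - 47*sqrt(6 )/6,sqrt( 17)/17,  sqrt( 14 ) /14, 1/pi,sqrt( 5 )/5,  sqrt( 2) /2,5/3, sqrt ( 6 ),E,sqrt(14 ), 3* sqrt (2 ),3*sqrt (2),sqrt( 19 ) , 81,88.62]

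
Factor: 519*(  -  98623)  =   - 51185337 = -3^1*7^1*73^1*173^1*193^1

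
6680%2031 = 587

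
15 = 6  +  9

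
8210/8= 4105/4= 1026.25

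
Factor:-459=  - 3^3*17^1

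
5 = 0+5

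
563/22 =563/22 = 25.59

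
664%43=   19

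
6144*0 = 0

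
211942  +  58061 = 270003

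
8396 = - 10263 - -18659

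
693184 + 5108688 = 5801872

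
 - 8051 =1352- 9403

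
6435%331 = 146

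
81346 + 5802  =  87148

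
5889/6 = 1963/2 =981.50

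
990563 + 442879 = 1433442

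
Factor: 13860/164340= 7^1 * 83^(-1) =7/83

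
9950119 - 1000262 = 8949857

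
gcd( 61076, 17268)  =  4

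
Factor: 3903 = 3^1*1301^1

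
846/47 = 18 = 18.00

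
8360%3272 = 1816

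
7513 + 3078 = 10591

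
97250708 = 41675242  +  55575466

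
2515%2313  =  202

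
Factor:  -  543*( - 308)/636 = 7^1*11^1 * 53^(- 1)*181^1 = 13937/53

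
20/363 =20/363=   0.06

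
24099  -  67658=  - 43559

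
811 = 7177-6366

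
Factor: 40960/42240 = 2^5*3^(-1)*11^(-1 )  =  32/33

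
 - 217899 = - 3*72633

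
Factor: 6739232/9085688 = 842404/1135711 = 2^2*210601^1*1135711^( - 1 )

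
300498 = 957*314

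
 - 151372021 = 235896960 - 387268981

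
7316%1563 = 1064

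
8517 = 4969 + 3548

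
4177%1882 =413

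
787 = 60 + 727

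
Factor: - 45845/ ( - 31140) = 2^(-2)*3^(-2)*53^1 = 53/36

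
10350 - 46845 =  - 36495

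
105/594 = 35/198 = 0.18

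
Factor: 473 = 11^1*43^1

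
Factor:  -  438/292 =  - 3/2  =  - 2^ ( - 1 )*3^1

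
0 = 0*76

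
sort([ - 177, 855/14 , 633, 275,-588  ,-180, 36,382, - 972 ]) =[ - 972, - 588, - 180,  -  177, 36, 855/14,275,382, 633] 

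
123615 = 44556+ 79059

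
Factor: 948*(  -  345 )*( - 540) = 2^4*3^5*5^2*23^1*79^1 =176612400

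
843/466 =1 + 377/466  =  1.81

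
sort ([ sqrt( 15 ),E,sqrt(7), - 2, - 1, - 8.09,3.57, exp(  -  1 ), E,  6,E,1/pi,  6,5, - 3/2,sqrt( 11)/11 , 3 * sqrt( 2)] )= [ - 8.09, - 2, - 3/2, - 1,sqrt(11)/11, 1/pi,exp ( - 1),sqrt( 7 ), E,E, E,3.57,sqrt(15), 3 * sqrt(2 ), 5, 6, 6] 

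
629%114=59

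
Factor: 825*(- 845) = -697125 = - 3^1*5^3*11^1*13^2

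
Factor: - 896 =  - 2^7 * 7^1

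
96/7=96/7 = 13.71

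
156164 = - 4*( - 39041)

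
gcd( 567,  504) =63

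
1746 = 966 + 780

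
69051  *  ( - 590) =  - 40740090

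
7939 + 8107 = 16046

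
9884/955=10 + 334/955= 10.35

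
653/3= 653/3 = 217.67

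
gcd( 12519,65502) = 9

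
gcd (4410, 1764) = 882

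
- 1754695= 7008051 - 8762746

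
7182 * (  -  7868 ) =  -56507976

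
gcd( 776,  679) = 97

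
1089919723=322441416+767478307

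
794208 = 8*99276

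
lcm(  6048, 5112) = 429408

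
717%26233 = 717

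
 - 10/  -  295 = 2/59 = 0.03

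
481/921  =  481/921 = 0.52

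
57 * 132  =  7524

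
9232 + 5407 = 14639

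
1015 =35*29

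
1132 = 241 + 891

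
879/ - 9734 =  - 879/9734 = -0.09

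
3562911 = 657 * 5423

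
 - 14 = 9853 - 9867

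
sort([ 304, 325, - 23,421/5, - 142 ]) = [ - 142, - 23, 421/5,304,325]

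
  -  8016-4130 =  - 12146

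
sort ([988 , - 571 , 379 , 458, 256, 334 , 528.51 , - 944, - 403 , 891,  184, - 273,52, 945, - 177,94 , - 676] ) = [ - 944, - 676, - 571, - 403, - 273, - 177, 52,94, 184, 256, 334 , 379, 458, 528.51, 891 , 945, 988]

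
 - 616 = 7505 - 8121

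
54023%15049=8876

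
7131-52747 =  - 45616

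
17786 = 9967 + 7819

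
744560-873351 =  - 128791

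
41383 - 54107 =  - 12724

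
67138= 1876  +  65262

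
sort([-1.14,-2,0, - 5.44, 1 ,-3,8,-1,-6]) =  [ - 6 , -5.44, - 3 ,- 2,-1.14,-1,0, 1 , 8 ]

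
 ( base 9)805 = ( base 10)653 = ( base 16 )28d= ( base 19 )1F7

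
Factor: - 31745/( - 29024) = 2^ ( - 5) * 5^1*7^1 = 35/32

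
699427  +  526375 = 1225802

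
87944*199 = 17500856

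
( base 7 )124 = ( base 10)67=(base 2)1000011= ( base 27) 2D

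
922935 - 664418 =258517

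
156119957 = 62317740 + 93802217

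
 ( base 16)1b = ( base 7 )36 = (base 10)27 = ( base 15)1c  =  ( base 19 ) 18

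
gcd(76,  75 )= 1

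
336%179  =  157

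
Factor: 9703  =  31^1*313^1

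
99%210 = 99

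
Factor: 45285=3^1* 5^1 * 3019^1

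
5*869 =4345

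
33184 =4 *8296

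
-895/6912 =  - 1 + 6017/6912 = - 0.13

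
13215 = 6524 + 6691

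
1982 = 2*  991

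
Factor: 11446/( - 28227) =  - 2^1*3^(-1 )*59^1*97^ ( - 1) = - 118/291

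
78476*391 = 30684116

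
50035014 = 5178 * 9663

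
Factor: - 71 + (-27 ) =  - 2^1*7^2 = - 98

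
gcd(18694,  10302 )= 2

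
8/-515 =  -1 + 507/515= -0.02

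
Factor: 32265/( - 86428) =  -2^(-2)*3^3*5^1 *17^(-1)*31^(- 1) * 41^( - 1)*239^1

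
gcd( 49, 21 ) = 7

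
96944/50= 1938 + 22/25   =  1938.88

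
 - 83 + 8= - 75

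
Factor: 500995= 5^1*11^1*9109^1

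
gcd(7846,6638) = 2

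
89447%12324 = 3179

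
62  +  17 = 79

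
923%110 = 43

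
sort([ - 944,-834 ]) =[ - 944, - 834 ] 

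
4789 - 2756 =2033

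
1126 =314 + 812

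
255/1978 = 255/1978 = 0.13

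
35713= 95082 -59369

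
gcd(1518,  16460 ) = 2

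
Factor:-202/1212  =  -1/6 = -2^( - 1 )*3^(  -  1 ) 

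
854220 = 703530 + 150690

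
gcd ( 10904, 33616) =8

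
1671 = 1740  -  69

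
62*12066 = 748092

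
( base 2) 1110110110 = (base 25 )1D0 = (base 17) 34f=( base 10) 950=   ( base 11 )794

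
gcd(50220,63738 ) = 18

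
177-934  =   - 757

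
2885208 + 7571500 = 10456708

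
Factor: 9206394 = 2^1 * 3^1* 23^1 *66713^1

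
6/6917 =6/6917=0.00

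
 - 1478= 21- 1499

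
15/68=15/68 = 0.22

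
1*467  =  467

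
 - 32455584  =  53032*( - 612)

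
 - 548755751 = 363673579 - 912429330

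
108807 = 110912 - 2105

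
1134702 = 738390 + 396312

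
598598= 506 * 1183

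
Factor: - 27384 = - 2^3*3^1*7^1*163^1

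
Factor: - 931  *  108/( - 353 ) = 2^2*3^3 * 7^2 * 19^1*353^( - 1) = 100548/353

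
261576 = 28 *9342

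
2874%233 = 78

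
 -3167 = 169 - 3336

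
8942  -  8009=933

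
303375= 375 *809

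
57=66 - 9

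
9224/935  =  9 + 809/935 = 9.87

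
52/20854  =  26/10427 = 0.00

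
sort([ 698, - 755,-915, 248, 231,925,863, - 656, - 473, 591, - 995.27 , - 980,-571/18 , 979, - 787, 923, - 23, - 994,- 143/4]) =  [ - 995.27, - 994, - 980, - 915, - 787,-755, - 656,-473,  -  143/4, - 571/18,-23,231, 248, 591, 698, 863, 923, 925, 979 ] 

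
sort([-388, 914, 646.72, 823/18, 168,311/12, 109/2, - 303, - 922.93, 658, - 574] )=[ - 922.93, - 574, - 388, - 303,311/12, 823/18,109/2,168,646.72, 658,914]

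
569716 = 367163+202553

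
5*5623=28115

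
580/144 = 4 + 1/36=4.03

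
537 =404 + 133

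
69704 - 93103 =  - 23399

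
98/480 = 49/240  =  0.20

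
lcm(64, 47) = 3008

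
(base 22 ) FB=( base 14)1a5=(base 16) 155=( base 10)341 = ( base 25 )dg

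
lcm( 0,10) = 0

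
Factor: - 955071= - 3^4*13^1*907^1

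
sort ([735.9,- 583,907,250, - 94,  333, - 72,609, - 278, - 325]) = [ - 583,-325,-278, - 94, - 72,250, 333,609, 735.9,907]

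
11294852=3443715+7851137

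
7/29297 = 7/29297 = 0.00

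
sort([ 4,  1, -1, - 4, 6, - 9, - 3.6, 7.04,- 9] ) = [ - 9,-9, - 4, - 3.6,-1,  1  ,  4,  6,7.04 ] 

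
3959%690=509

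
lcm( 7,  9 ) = 63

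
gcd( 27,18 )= 9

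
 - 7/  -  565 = 7/565 = 0.01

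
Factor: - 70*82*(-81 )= 2^2 *3^4 * 5^1*7^1*41^1 = 464940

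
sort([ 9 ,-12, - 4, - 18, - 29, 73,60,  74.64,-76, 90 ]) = [ - 76,  -  29,  -  18, -12, - 4 , 9,60,  73,74.64,90] 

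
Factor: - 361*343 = -123823 = - 7^3*19^2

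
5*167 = 835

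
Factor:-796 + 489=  -307 = -  307^1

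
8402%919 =131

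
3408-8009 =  - 4601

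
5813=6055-242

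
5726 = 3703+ 2023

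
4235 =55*77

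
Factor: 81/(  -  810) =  - 2^( - 1)*5^ ( - 1)  =  - 1/10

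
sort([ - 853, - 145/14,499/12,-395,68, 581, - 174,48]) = [ - 853 , - 395  , - 174, - 145/14, 499/12, 48,  68, 581]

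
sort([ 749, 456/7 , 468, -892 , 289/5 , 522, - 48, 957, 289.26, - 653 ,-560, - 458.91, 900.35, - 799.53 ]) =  [ - 892, - 799.53 , -653, - 560 , - 458.91, - 48, 289/5, 456/7,289.26,468 , 522, 749,900.35 , 957 ]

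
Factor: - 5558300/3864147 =-2^2 * 3^( - 1 )*5^2*7^( - 1) * 11^1*31^1*163^1*184007^ ( - 1)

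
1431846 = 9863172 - 8431326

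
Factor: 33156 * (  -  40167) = -1331777052 = -2^2 * 3^5*  307^1* 4463^1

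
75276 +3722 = 78998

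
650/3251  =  650/3251  =  0.20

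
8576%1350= 476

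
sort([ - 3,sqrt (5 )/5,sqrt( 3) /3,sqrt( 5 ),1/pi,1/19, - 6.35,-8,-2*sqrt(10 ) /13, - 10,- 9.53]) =[ - 10,-9.53, - 8,  -  6.35,-3,-2  *  sqrt(10)/13, 1/19, 1/pi , sqrt (5)/5,sqrt( 3 ) /3, sqrt( 5)]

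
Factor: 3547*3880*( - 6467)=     -  89001182120 = - 2^3*5^1 * 29^1 * 97^1*223^1*3547^1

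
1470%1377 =93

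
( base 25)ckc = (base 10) 8012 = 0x1F4C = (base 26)bm4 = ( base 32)7QC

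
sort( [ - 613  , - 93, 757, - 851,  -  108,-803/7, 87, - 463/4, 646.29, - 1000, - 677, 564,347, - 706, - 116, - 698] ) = [  -  1000, - 851,-706, - 698, - 677, - 613, - 116 , - 463/4,-803/7, - 108, - 93,87, 347, 564, 646.29, 757]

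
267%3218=267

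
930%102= 12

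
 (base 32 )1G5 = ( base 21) 3a8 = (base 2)11000000101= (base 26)277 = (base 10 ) 1541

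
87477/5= 17495 +2/5 = 17495.40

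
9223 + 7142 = 16365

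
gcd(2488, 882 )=2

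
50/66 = 25/33 = 0.76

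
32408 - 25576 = 6832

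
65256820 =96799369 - 31542549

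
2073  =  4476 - 2403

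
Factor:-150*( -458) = 68700 = 2^2*3^1*5^2*229^1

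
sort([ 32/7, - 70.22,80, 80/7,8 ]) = [ - 70.22, 32/7,8,80/7,80]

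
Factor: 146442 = 2^1*3^1 * 24407^1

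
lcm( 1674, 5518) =148986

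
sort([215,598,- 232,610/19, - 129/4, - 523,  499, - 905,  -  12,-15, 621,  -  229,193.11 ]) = [ - 905, - 523,-232, - 229, -129/4, - 15, - 12,610/19, 193.11, 215,499,  598,621]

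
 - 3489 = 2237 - 5726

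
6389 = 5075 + 1314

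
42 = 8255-8213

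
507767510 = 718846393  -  211078883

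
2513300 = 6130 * 410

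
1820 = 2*910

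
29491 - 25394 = 4097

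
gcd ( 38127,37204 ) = 71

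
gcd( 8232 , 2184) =168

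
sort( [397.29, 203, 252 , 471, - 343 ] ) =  [ - 343, 203, 252,397.29, 471 ]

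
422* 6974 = 2943028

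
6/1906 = 3/953= 0.00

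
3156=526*6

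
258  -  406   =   - 148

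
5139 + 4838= 9977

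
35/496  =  35/496 =0.07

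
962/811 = 962/811 = 1.19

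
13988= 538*26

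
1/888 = 1/888 = 0.00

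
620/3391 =620/3391 = 0.18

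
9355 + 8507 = 17862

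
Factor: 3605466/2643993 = 2^1*3^( - 1)*11^ ( -1 ) * 17^(-1)*61^1*1571^( - 1)*9851^1 = 1201822/881331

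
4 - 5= - 1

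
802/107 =7+53/107 = 7.50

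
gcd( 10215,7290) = 45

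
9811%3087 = 550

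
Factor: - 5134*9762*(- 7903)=396083407524 = 2^2*3^1*7^1*  17^1*151^1*1129^1*1627^1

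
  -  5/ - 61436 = 5/61436=0.00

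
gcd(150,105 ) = 15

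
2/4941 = 2/4941 = 0.00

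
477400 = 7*68200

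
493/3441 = 493/3441 = 0.14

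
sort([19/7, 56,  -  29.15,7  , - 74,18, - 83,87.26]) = [ - 83, - 74, - 29.15,19/7, 7, 18, 56,87.26]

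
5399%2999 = 2400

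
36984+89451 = 126435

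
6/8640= 1/1440 = 0.00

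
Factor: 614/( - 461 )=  - 2^1 * 307^1*461^( - 1 ) 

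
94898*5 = 474490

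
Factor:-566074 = -2^1*383^1 * 739^1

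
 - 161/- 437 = 7/19= 0.37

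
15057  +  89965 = 105022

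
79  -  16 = 63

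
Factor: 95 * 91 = 5^1*7^1*13^1*19^1 =8645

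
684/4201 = 684/4201 = 0.16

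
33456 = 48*697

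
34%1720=34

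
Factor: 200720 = 2^4*5^1 * 13^1*193^1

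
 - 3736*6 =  - 22416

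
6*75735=454410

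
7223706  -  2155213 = 5068493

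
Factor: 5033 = 7^1*719^1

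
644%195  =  59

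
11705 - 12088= - 383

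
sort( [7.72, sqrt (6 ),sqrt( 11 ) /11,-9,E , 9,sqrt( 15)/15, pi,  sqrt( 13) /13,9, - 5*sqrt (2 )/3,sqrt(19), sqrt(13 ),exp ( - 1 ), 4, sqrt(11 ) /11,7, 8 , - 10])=[-10, - 9,-5 * sqrt ( 2) /3, sqrt (15)/15, sqrt(13 )/13, sqrt (11)/11,sqrt(11 ) /11 , exp (- 1 ), sqrt(6), E,pi, sqrt(13 ),4, sqrt(19), 7,7.72,8, 9,9]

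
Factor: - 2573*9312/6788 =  - 5989944/1697 = - 2^3* 3^1*31^1*83^1 * 97^1  *1697^(- 1)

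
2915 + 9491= 12406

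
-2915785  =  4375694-7291479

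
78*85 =6630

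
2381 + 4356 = 6737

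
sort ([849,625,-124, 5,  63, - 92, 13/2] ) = [ - 124, -92, 5,  13/2, 63, 625, 849 ] 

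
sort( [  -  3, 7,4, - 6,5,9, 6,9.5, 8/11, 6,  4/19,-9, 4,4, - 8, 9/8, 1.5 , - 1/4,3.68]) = [  -  9,  -  8, - 6, - 3 ,-1/4, 4/19, 8/11,9/8, 1.5,3.68, 4,4,4, 5, 6, 6, 7, 9,9.5] 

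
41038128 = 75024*547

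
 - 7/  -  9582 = 7/9582 = 0.00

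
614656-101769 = 512887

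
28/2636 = 7/659=0.01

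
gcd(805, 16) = 1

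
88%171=88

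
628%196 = 40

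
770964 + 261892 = 1032856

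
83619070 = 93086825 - 9467755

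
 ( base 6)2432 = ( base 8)1124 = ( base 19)1c7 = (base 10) 596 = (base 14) 308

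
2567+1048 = 3615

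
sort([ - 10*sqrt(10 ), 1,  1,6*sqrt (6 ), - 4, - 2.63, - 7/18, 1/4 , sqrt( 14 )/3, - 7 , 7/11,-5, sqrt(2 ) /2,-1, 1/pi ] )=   [ - 10*  sqrt(10 ), - 7,-5, - 4, - 2.63, - 1, - 7/18,  1/4 , 1/pi, 7/11  ,  sqrt(2)/2 , 1, 1, sqrt( 14 ) /3 , 6 * sqrt( 6 )] 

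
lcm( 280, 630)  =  2520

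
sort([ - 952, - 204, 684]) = [  -  952,-204 , 684]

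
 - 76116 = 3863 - 79979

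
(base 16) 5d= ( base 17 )58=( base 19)4h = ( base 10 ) 93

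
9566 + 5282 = 14848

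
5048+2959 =8007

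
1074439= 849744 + 224695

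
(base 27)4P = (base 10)133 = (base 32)45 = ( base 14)97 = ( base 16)85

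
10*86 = 860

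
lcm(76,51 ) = 3876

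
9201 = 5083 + 4118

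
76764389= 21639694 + 55124695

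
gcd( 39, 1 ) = 1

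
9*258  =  2322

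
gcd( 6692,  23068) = 4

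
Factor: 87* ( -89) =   -  7743 = - 3^1*29^1 * 89^1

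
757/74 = 10 + 17/74 = 10.23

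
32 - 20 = 12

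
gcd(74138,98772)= 2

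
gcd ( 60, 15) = 15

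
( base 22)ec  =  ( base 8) 500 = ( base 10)320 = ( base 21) f5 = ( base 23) dl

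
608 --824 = 1432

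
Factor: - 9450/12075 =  - 18/23 = - 2^1*3^2*23^( - 1 )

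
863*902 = 778426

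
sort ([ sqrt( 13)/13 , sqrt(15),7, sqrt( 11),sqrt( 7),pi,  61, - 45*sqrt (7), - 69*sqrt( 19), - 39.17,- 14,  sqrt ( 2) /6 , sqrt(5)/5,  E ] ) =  [- 69*sqrt(19 ), - 45*sqrt(7), - 39.17, - 14, sqrt ( 2)/6,sqrt(13)/13 , sqrt(5)/5, sqrt(7),  E,pi,sqrt(11),  sqrt( 15),7,61]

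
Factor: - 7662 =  - 2^1*3^1*1277^1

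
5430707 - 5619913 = -189206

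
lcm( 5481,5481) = 5481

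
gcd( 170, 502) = 2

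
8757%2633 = 858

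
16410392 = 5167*3176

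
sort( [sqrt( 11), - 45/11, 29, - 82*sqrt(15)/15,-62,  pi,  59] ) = [-62,-82*sqrt( 15)/15,- 45/11, pi, sqrt( 11 ),  29, 59 ]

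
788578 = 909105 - 120527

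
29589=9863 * 3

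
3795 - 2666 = 1129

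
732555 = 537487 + 195068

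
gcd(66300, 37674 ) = 78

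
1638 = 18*91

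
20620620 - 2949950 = 17670670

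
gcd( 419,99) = 1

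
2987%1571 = 1416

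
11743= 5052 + 6691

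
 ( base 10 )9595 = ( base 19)17b0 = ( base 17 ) 1G37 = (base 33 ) 8QP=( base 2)10010101111011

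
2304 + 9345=11649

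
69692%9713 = 1701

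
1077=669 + 408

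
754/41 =18 + 16/41 = 18.39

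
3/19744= 3/19744 = 0.00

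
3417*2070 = 7073190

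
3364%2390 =974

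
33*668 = 22044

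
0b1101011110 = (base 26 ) 174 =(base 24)1bm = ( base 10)862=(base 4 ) 31132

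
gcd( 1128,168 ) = 24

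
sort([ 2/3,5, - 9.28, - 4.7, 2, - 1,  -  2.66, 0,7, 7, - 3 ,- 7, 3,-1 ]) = [ - 9.28,-7, - 4.7 , - 3,-2.66, - 1,-1,0,2/3, 2,3, 5,7, 7 ] 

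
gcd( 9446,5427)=1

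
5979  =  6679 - 700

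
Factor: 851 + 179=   1030 = 2^1*5^1*103^1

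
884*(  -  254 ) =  -224536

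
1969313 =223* 8831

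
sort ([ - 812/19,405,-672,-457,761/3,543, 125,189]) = [ - 672, - 457, - 812/19, 125, 189,761/3, 405,543]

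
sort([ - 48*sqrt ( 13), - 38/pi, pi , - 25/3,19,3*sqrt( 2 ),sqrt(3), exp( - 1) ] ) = [ - 48*sqrt(13), - 38/pi, - 25/3, exp( - 1),sqrt( 3),pi, 3*sqrt(2), 19 ] 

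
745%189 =178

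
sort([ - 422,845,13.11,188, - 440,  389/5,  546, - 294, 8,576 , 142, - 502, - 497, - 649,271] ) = [ - 649,  -  502, - 497, - 440,-422, - 294 , 8,13.11, 389/5, 142 , 188,271,546 , 576, 845]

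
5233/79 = 66 + 19/79 = 66.24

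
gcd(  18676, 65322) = 2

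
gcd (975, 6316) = 1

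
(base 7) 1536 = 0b1001100111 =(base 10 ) 615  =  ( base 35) hk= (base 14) 31d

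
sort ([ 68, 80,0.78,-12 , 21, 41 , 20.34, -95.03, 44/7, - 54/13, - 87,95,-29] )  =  [ - 95.03, - 87, - 29,  -  12,-54/13,  0.78,44/7,20.34,21, 41 , 68,80,95]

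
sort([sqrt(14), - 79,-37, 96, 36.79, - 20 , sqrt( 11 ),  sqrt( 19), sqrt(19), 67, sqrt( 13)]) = [-79, - 37, - 20,  sqrt(11 ),sqrt( 13), sqrt( 14),sqrt ( 19 ), sqrt( 19 ),36.79, 67, 96 ] 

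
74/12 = 37/6  =  6.17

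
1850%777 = 296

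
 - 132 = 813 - 945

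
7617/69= 110 + 9/23  =  110.39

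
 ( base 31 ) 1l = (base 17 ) 31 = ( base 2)110100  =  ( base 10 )52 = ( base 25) 22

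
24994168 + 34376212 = 59370380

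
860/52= 16 + 7/13 = 16.54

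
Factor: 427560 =2^3*3^1* 5^1*7^1*509^1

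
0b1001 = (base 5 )14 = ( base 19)9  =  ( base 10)9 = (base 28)9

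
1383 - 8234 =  - 6851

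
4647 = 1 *4647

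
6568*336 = 2206848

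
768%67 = 31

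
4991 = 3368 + 1623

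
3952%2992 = 960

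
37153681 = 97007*383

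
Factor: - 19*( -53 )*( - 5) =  - 5035 = -5^1*19^1*53^1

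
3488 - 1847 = 1641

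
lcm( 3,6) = 6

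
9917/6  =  1652+ 5/6 = 1652.83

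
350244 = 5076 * 69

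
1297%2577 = 1297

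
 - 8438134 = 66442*( - 127)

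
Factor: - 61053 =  - 3^1*47^1*433^1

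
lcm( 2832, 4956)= 19824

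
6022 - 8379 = - 2357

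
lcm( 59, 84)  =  4956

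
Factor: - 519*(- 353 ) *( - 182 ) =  - 33343674  =  - 2^1*3^1*7^1* 13^1 *173^1*353^1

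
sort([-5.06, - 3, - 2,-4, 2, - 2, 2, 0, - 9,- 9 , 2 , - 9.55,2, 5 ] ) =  [ - 9.55, - 9,  -  9,- 5.06, - 4, - 3 , - 2, - 2, 0, 2, 2,2,2, 5]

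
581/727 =581/727 = 0.80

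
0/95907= 0=0.00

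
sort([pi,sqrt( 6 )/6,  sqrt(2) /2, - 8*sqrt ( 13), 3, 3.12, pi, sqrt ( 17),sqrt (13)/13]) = [-8 *sqrt(13), sqrt( 13) /13, sqrt(6)/6,sqrt(2)/2, 3, 3.12,pi, pi, sqrt(17 )]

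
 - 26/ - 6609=26/6609 =0.00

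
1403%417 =152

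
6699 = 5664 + 1035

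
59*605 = 35695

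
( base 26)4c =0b1110100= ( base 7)224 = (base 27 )48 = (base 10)116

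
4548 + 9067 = 13615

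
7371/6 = 2457/2 = 1228.50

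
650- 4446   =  -3796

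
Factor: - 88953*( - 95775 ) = 3^2 * 5^2*149^1*199^1*1277^1 = 8519473575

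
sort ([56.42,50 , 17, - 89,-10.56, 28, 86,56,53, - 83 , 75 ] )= [ - 89, - 83, - 10.56,17 , 28 , 50,53,56,56.42,  75, 86]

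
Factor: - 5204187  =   - 3^2*23^1*31^1*811^1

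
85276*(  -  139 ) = -11853364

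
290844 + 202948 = 493792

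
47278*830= 39240740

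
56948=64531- 7583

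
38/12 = 3 + 1/6=3.17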